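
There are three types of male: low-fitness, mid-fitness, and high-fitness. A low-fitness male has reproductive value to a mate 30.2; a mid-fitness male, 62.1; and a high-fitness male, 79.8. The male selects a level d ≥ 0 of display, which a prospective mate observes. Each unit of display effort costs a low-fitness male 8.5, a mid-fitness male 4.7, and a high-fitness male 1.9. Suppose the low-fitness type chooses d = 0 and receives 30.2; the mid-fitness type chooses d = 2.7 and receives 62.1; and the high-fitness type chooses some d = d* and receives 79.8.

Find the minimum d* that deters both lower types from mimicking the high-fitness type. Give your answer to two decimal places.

Low-fitness type (on-path payoff 30.2) won't mimic when 30.2 ≥ 79.8 − 8.5·d*, i.e. d* ≥ 5.84.
Mid-fitness type (on-path payoff 62.1 − 4.7×2.7 = 49.41) won't mimic when 49.41 ≥ 79.8 − 4.7·d*, i.e. d* ≥ 6.47.
Both must hold, so d* = max(5.84, 6.47) = 6.47. The mid-fitness type's constraint binds.

6.47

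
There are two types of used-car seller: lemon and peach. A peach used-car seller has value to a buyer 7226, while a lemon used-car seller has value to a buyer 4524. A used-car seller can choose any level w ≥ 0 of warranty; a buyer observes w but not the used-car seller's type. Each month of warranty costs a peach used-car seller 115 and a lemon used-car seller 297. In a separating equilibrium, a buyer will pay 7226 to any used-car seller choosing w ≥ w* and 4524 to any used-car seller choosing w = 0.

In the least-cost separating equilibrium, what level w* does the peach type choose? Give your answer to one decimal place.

9.1

A lemon used-car seller choosing w = 0 receives 4524.
Imitating at w* instead would pay 7226 at cost 297·w*, netting 7226 − 297·w*.
Indifference: 4524 = 7226 − 297·w*, so w* = (7226 − 4524) / 297 ≈ 9.1.
At w* the lemon type's incentive constraint just binds; the peach type strictly prefers w* since its per-unit cost is lower.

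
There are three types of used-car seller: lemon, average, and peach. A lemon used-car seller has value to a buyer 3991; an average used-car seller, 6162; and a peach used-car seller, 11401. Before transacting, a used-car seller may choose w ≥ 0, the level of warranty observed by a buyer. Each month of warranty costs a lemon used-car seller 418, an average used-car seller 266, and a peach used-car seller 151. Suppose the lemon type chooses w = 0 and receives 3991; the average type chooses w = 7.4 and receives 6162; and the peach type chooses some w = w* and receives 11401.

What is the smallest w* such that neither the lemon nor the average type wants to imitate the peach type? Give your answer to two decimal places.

27.10

Average type (on-path payoff 6162 − 266×7.4 = 4193.6) won't mimic when 4193.6 ≥ 11401 − 266·w*, i.e. w* ≥ 27.10.
Lemon type (on-path payoff 3991) won't mimic when 3991 ≥ 11401 − 418·w*, i.e. w* ≥ 17.73.
Both must hold, so w* = max(17.73, 27.10) = 27.10. The average type's constraint binds.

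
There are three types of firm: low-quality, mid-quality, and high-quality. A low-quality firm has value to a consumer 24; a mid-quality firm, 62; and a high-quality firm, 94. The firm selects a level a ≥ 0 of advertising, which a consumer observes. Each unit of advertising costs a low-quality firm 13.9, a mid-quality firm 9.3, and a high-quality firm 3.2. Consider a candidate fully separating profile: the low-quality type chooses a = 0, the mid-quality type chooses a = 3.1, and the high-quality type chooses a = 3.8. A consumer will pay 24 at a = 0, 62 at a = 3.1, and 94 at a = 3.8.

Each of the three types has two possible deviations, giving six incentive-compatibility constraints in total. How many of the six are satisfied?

4

High-quality (own payoff 94 − 3.2×3.8 = 81.84): to a=0 gives 24 → no gain ✓; to a=3.1 gives 62 − 3.2×3.1 = 52.08 → no gain ✓.
Mid-quality (own payoff 62 − 9.3×3.1 = 33.17): to a=0 gives 24 → no gain ✓; to a=3.8 gives 94 − 9.3×3.8 = 58.66 → profitable ✗.
Low-quality (own payoff 24): to a=3.1 gives 62 − 13.9×3.1 = 18.91 → no gain ✓; to a=3.8 gives 94 − 13.9×3.8 = 41.18 → profitable ✗.
4 of the 6 constraints hold; not an equilibrium.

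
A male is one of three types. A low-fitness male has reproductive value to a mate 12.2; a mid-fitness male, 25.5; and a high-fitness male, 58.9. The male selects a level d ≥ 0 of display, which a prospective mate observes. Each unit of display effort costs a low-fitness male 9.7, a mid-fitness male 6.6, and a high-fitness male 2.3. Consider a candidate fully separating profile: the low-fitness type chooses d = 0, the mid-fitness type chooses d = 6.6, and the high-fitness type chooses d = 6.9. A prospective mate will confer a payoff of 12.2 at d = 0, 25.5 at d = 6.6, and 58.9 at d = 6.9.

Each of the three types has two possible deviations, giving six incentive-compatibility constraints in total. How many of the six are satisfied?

4

Mid-fitness (own payoff 25.5 − 6.6×6.6 = -18.06): to d=0 gives 12.2 → profitable ✗; to d=6.9 gives 58.9 − 6.6×6.9 = 13.36 → profitable ✗.
Low-fitness (own payoff 12.2): to d=6.6 gives 25.5 − 9.7×6.6 = -38.52 → no gain ✓; to d=6.9 gives 58.9 − 9.7×6.9 = -8.03 → no gain ✓.
High-fitness (own payoff 58.9 − 2.3×6.9 = 43.03): to d=0 gives 12.2 → no gain ✓; to d=6.6 gives 25.5 − 2.3×6.6 = 10.32 → no gain ✓.
4 of the 6 constraints hold; not an equilibrium.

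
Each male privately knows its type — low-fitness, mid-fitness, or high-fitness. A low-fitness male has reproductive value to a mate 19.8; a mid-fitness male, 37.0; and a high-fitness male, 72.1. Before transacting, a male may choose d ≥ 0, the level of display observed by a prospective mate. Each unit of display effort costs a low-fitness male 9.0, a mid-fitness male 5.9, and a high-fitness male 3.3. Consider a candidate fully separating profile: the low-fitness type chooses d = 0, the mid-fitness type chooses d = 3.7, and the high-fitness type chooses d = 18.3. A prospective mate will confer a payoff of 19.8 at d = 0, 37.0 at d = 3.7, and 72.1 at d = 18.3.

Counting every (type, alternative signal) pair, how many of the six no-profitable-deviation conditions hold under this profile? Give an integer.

High-fitness (own payoff 72.1 − 3.3×18.3 = 11.71): to d=0 gives 19.8 → profitable ✗; to d=3.7 gives 37.0 − 3.3×3.7 = 24.79 → profitable ✗.
Mid-fitness (own payoff 37.0 − 5.9×3.7 = 15.17): to d=0 gives 19.8 → profitable ✗; to d=18.3 gives 72.1 − 5.9×18.3 = -35.87 → no gain ✓.
Low-fitness (own payoff 19.8): to d=3.7 gives 37.0 − 9.0×3.7 = 3.7 → no gain ✓; to d=18.3 gives 72.1 − 9.0×18.3 = -92.6 → no gain ✓.
3 of the 6 constraints hold; not an equilibrium.

3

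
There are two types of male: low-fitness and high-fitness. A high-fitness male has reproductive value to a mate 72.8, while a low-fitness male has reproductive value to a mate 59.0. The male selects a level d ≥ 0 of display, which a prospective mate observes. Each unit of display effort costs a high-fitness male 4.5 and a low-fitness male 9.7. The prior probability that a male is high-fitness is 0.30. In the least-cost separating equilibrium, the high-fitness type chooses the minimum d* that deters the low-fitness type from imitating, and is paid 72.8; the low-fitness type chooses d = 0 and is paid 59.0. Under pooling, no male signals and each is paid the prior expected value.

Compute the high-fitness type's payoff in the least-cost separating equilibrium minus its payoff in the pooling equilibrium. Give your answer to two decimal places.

3.26

Least-cost separating signal: d* solves 59.0 = 72.8 − 9.7·d*, so d* = (72.8 − 59.0)/9.7 ≈ 1.4227.
High-fitness type's separating payoff: 72.8 − 4.5 × d* = 72.8 − 4.5 × (72.8 − 59.0)/9.7 = 72.8 − 62.1/9.7 ≈ 66.3979.
Pooling payoff: 0.30 × 72.8 + 0.70 × 59.0 = 63.14.
Difference: 66.3979 − 63.14 = 3.2579, i.e. 3.26 to two decimal places.
The high-fitness type prefers to separate.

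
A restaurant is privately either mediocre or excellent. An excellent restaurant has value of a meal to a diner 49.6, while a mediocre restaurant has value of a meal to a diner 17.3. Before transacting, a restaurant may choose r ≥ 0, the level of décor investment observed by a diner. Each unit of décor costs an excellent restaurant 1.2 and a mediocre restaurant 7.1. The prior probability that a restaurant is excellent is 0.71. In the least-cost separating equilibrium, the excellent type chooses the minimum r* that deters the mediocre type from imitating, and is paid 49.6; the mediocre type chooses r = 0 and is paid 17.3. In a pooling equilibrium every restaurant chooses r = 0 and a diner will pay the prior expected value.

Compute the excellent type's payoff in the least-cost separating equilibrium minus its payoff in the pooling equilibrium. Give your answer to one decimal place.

Least-cost separating signal: r* solves 17.3 = 49.6 − 7.1·r*, so r* = (49.6 − 17.3)/7.1 ≈ 4.5493.
Excellent type's separating payoff: 49.6 − 1.2 × r* = 49.6 − 1.2 × (49.6 − 17.3)/7.1 = 49.6 − 38.76/7.1 ≈ 44.141.
Pooling payoff: 0.71 × 49.6 + 0.29 × 17.3 = 40.233.
Difference: 44.141 − 40.233 = 3.908, i.e. 3.9 to one decimal place.
The excellent type prefers to separate.

3.9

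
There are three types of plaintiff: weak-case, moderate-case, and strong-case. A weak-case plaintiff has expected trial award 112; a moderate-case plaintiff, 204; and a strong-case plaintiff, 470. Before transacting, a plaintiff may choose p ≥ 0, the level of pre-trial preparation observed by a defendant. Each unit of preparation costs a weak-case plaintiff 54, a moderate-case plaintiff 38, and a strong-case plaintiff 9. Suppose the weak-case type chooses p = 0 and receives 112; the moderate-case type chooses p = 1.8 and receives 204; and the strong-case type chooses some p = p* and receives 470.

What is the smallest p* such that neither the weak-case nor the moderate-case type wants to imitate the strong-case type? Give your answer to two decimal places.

Weak-case type (on-path payoff 112) won't mimic when 112 ≥ 470 − 54·p*, i.e. p* ≥ 6.63.
Moderate-case type (on-path payoff 204 − 38×1.8 = 135.6) won't mimic when 135.6 ≥ 470 − 38·p*, i.e. p* ≥ 8.80.
Both must hold, so p* = max(6.63, 8.80) = 8.80. The moderate-case type's constraint binds.

8.80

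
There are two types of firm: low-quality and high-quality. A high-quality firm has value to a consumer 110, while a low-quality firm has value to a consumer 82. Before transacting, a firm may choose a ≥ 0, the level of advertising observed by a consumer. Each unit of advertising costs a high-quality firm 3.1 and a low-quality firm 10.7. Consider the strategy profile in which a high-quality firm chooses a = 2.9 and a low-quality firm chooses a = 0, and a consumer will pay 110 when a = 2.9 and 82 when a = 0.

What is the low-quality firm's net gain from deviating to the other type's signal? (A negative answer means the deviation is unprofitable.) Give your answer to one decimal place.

-3.0

Playing a = 0 the low-quality firm receives 82.
Deviating to a = 2.9 brings payment 110 at cost 10.7 × 2.9 = 31.03, netting 78.97.
Gain from deviating: 78.97 − 82 = -3.03, i.e. -3.0 to one decimal place.
The gain is negative, so the low-quality type's incentive-compatibility constraint is satisfied.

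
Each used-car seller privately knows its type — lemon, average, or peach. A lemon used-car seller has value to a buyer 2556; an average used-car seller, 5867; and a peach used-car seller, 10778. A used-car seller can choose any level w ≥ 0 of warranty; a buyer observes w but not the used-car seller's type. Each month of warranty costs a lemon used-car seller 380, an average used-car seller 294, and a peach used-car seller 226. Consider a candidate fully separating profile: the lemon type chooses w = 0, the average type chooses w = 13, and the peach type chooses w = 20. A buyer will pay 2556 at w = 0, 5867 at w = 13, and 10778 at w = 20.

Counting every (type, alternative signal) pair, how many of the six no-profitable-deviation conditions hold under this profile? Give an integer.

3

Peach (own payoff 10778 − 226×20 = 6258): to w=0 gives 2556 → no gain ✓; to w=13 gives 5867 − 226×13 = 2929 → no gain ✓.
Average (own payoff 5867 − 294×13 = 2045): to w=0 gives 2556 → profitable ✗; to w=20 gives 10778 − 294×20 = 4898 → profitable ✗.
Lemon (own payoff 2556): to w=13 gives 5867 − 380×13 = 927 → no gain ✓; to w=20 gives 10778 − 380×20 = 3178 → profitable ✗.
3 of the 6 constraints hold; not an equilibrium.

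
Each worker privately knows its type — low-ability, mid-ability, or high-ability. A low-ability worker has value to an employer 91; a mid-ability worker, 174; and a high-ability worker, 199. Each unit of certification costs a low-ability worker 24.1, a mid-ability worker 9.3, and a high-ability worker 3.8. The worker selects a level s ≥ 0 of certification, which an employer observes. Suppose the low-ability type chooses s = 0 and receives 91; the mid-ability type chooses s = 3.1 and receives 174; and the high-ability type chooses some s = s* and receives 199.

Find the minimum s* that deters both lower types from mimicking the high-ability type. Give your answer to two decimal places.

5.79

Low-ability type (on-path payoff 91) won't mimic when 91 ≥ 199 − 24.1·s*, i.e. s* ≥ 4.48.
Mid-ability type (on-path payoff 174 − 9.3×3.1 = 145.17) won't mimic when 145.17 ≥ 199 − 9.3·s*, i.e. s* ≥ 5.79.
Both must hold, so s* = max(4.48, 5.79) = 5.79. The mid-ability type's constraint binds.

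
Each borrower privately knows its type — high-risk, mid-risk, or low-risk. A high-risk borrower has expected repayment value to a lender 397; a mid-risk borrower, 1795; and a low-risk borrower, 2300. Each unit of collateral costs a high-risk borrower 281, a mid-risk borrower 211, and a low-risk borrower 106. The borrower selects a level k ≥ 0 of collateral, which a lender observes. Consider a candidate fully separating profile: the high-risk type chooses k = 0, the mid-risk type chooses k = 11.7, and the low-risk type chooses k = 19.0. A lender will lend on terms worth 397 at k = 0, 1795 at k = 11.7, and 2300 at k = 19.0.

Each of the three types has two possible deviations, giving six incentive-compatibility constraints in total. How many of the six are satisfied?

3

High-risk (own payoff 397): to k=11.7 gives 1795 − 281×11.7 = -1492.7 → no gain ✓; to k=19.0 gives 2300 − 281×19.0 = -3039 → no gain ✓.
Low-risk (own payoff 2300 − 106×19.0 = 286): to k=0 gives 397 → profitable ✗; to k=11.7 gives 1795 − 106×11.7 = 554.8 → profitable ✗.
Mid-risk (own payoff 1795 − 211×11.7 = -673.7): to k=0 gives 397 → profitable ✗; to k=19.0 gives 2300 − 211×19.0 = -1709 → no gain ✓.
3 of the 6 constraints hold; not an equilibrium.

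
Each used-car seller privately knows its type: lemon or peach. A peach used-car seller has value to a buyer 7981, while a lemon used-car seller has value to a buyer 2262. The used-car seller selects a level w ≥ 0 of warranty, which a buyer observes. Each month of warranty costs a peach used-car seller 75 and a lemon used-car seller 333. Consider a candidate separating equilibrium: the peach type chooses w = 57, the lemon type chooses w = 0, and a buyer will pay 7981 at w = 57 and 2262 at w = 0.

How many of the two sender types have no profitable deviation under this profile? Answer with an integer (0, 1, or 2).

2

Peach type: signal → 7981 − 75 × 57 = 3706; deviate to 0 → 2262. IC holds (3706 ≥ 2262).
Lemon type: stay at 0 → 2262; mimic → 7981 − 333 × 57 = -11000. IC holds (2262 ≥ -11000).
2 of 2 constraints hold, so this is a separating equilibrium.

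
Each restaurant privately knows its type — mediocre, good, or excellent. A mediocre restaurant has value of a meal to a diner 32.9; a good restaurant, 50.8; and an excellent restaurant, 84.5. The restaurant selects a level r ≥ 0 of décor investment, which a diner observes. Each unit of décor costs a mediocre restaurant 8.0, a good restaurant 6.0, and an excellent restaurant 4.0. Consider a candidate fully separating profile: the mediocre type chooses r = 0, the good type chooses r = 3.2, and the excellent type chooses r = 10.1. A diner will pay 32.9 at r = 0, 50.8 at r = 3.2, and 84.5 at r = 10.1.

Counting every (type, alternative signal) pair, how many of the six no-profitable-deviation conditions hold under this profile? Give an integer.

5

Good (own payoff 50.8 − 6.0×3.2 = 31.6): to r=0 gives 32.9 → profitable ✗; to r=10.1 gives 84.5 − 6.0×10.1 = 23.9 → no gain ✓.
Excellent (own payoff 84.5 − 4.0×10.1 = 44.1): to r=0 gives 32.9 → no gain ✓; to r=3.2 gives 50.8 − 4.0×3.2 = 38 → no gain ✓.
Mediocre (own payoff 32.9): to r=3.2 gives 50.8 − 8.0×3.2 = 25.2 → no gain ✓; to r=10.1 gives 84.5 − 8.0×10.1 = 3.7 → no gain ✓.
5 of the 6 constraints hold; not an equilibrium.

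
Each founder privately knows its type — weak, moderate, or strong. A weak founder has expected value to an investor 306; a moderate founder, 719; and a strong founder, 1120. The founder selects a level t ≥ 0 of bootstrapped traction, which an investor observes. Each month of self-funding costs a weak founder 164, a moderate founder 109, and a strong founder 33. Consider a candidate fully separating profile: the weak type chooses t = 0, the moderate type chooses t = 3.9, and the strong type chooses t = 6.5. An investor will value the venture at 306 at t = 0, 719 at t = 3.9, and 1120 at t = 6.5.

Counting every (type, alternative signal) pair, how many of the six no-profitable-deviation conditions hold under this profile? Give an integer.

Strong (own payoff 1120 − 33×6.5 = 905.5): to t=0 gives 306 → no gain ✓; to t=3.9 gives 719 − 33×3.9 = 590.3 → no gain ✓.
Weak (own payoff 306): to t=3.9 gives 719 − 164×3.9 = 79.4 → no gain ✓; to t=6.5 gives 1120 − 164×6.5 = 54 → no gain ✓.
Moderate (own payoff 719 − 109×3.9 = 293.9): to t=0 gives 306 → profitable ✗; to t=6.5 gives 1120 − 109×6.5 = 411.5 → profitable ✗.
4 of the 6 constraints hold; not an equilibrium.

4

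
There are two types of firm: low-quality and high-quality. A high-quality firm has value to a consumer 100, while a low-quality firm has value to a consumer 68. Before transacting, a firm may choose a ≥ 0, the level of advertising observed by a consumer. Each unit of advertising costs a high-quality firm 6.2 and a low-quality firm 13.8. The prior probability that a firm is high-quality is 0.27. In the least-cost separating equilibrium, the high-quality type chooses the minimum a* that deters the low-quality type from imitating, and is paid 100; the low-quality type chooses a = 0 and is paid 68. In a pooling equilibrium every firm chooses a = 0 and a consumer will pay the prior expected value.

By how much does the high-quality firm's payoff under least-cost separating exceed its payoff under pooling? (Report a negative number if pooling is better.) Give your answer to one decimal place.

9.0

Least-cost separating signal: a* solves 68 = 100 − 13.8·a*, so a* = (100 − 68)/13.8 ≈ 2.3188.
High-quality type's separating payoff: 100 − 6.2 × a* = 100 − 6.2 × (100 − 68)/13.8 = 100 − 198.4/13.8 ≈ 85.623.
Pooling payoff: 0.27 × 100 + 0.73 × 68 = 76.64.
Difference: 85.623 − 76.64 = 8.983, i.e. 9.0 to one decimal place.
The high-quality type prefers to separate.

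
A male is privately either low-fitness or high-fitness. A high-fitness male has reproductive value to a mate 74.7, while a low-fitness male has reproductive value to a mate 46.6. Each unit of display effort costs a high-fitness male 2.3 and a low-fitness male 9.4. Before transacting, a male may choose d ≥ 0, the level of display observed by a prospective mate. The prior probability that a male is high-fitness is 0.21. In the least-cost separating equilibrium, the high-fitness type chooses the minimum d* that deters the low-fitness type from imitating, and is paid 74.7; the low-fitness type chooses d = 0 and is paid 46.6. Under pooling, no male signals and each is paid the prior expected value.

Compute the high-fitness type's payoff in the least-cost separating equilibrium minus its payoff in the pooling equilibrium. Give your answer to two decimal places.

Least-cost separating signal: d* solves 46.6 = 74.7 − 9.4·d*, so d* = (74.7 − 46.6)/9.4 ≈ 2.9894.
High-fitness type's separating payoff: 74.7 − 2.3 × d* = 74.7 − 2.3 × (74.7 − 46.6)/9.4 = 74.7 − 64.63/9.4 ≈ 67.8245.
Pooling payoff: 0.21 × 74.7 + 0.79 × 46.6 = 52.501.
Difference: 67.8245 − 52.501 = 15.3235, i.e. 15.32 to two decimal places.
The high-fitness type prefers to separate.

15.32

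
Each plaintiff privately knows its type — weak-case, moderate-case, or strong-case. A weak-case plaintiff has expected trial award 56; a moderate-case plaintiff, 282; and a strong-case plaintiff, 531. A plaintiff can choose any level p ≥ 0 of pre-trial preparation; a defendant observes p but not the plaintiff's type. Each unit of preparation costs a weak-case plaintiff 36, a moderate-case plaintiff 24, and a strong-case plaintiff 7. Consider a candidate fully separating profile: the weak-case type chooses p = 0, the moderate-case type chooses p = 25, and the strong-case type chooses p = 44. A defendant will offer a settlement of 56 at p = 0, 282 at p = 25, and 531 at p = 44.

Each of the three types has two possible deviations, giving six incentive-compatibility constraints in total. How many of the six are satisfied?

5

Weak-case (own payoff 56): to p=25 gives 282 − 36×25 = -618 → no gain ✓; to p=44 gives 531 − 36×44 = -1053 → no gain ✓.
Strong-case (own payoff 531 − 7×44 = 223): to p=0 gives 56 → no gain ✓; to p=25 gives 282 − 7×25 = 107 → no gain ✓.
Moderate-case (own payoff 282 − 24×25 = -318): to p=0 gives 56 → profitable ✗; to p=44 gives 531 − 24×44 = -525 → no gain ✓.
5 of the 6 constraints hold; not an equilibrium.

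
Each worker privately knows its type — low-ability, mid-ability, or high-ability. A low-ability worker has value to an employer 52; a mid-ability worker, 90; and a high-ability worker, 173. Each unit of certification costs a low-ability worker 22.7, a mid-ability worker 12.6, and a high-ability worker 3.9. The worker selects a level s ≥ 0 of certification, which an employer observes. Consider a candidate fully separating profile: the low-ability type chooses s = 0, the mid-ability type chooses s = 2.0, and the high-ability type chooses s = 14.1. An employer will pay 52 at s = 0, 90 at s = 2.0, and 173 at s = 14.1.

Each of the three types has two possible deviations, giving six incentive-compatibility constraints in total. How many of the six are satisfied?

Mid-ability (own payoff 90 − 12.6×2.0 = 64.8): to s=0 gives 52 → no gain ✓; to s=14.1 gives 173 − 12.6×14.1 = -4.66 → no gain ✓.
High-ability (own payoff 173 − 3.9×14.1 = 118.01): to s=0 gives 52 → no gain ✓; to s=2.0 gives 90 − 3.9×2.0 = 82.2 → no gain ✓.
Low-ability (own payoff 52): to s=2.0 gives 90 − 22.7×2.0 = 44.6 → no gain ✓; to s=14.1 gives 173 − 22.7×14.1 = -147.07 → no gain ✓.
6 of the 6 constraints hold; this profile is a separating equilibrium.

6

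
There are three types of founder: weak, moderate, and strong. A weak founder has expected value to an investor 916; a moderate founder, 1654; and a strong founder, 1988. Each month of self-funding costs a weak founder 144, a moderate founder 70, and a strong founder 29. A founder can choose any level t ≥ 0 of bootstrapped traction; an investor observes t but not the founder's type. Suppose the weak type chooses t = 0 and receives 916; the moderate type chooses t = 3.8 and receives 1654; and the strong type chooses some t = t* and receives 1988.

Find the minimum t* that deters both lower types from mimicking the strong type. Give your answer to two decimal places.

Moderate type (on-path payoff 1654 − 70×3.8 = 1388) won't mimic when 1388 ≥ 1988 − 70·t*, i.e. t* ≥ 8.57.
Weak type (on-path payoff 916) won't mimic when 916 ≥ 1988 − 144·t*, i.e. t* ≥ 7.44.
Both must hold, so t* = max(7.44, 8.57) = 8.57. The moderate type's constraint binds.

8.57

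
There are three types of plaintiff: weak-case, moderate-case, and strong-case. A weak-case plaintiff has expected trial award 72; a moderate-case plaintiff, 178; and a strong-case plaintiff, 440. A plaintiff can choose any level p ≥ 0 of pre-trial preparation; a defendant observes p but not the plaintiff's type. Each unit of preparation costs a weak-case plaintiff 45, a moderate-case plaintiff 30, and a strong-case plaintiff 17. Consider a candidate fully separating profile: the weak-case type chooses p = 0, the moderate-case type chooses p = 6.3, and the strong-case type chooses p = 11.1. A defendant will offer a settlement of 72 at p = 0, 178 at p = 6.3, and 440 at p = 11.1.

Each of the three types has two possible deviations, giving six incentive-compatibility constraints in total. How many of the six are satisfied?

4

Weak-case (own payoff 72): to p=6.3 gives 178 − 45×6.3 = -105.5 → no gain ✓; to p=11.1 gives 440 − 45×11.1 = -59.5 → no gain ✓.
Strong-case (own payoff 440 − 17×11.1 = 251.3): to p=0 gives 72 → no gain ✓; to p=6.3 gives 178 − 17×6.3 = 70.9 → no gain ✓.
Moderate-case (own payoff 178 − 30×6.3 = -11): to p=0 gives 72 → profitable ✗; to p=11.1 gives 440 − 30×11.1 = 107 → profitable ✗.
4 of the 6 constraints hold; not an equilibrium.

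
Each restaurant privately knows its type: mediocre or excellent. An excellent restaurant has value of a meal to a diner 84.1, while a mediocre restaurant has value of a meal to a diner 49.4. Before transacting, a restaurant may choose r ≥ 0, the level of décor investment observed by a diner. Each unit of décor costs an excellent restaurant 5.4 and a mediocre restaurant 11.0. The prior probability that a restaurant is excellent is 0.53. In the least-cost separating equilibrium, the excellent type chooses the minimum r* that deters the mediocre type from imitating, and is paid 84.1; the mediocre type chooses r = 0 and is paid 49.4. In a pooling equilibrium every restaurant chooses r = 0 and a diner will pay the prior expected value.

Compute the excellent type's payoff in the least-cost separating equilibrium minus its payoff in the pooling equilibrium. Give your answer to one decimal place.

Least-cost separating signal: r* solves 49.4 = 84.1 − 11.0·r*, so r* = (84.1 − 49.4)/11.0 ≈ 3.1545.
Excellent type's separating payoff: 84.1 − 5.4 × r* = 84.1 − 5.4 × (84.1 − 49.4)/11.0 = 84.1 − 187.38/11.0 ≈ 67.065.
Pooling payoff: 0.53 × 84.1 + 0.47 × 49.4 = 67.791.
Difference: 67.065 − 67.791 = -0.726, i.e. -0.7 to one decimal place.
The excellent type would prefer the pooling outcome.

-0.7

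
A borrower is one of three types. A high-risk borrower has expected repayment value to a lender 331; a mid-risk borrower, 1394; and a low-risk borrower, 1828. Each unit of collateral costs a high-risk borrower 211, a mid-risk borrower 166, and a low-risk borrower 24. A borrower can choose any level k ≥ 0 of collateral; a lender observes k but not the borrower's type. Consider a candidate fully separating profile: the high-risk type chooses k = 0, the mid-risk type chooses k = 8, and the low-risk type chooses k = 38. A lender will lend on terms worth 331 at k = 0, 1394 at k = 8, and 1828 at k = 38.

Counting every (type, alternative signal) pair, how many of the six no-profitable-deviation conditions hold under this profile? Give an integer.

High-risk (own payoff 331): to k=8 gives 1394 − 211×8 = -294 → no gain ✓; to k=38 gives 1828 − 211×38 = -6190 → no gain ✓.
Mid-risk (own payoff 1394 − 166×8 = 66): to k=0 gives 331 → profitable ✗; to k=38 gives 1828 − 166×38 = -4480 → no gain ✓.
Low-risk (own payoff 1828 − 24×38 = 916): to k=0 gives 331 → no gain ✓; to k=8 gives 1394 − 24×8 = 1202 → profitable ✗.
4 of the 6 constraints hold; not an equilibrium.

4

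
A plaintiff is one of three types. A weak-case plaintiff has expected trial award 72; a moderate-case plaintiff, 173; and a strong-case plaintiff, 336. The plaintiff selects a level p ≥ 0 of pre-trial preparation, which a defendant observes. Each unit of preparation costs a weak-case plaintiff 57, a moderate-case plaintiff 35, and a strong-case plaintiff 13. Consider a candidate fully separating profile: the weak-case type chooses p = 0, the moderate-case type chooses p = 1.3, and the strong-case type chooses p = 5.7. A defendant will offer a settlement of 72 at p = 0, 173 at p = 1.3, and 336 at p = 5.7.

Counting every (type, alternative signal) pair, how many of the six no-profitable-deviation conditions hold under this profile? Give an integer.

Weak-case (own payoff 72): to p=1.3 gives 173 − 57×1.3 = 98.9 → profitable ✗; to p=5.7 gives 336 − 57×5.7 = 11.1 → no gain ✓.
Moderate-case (own payoff 173 − 35×1.3 = 127.5): to p=0 gives 72 → no gain ✓; to p=5.7 gives 336 − 35×5.7 = 136.5 → profitable ✗.
Strong-case (own payoff 336 − 13×5.7 = 261.9): to p=0 gives 72 → no gain ✓; to p=1.3 gives 173 − 13×1.3 = 156.1 → no gain ✓.
4 of the 6 constraints hold; not an equilibrium.

4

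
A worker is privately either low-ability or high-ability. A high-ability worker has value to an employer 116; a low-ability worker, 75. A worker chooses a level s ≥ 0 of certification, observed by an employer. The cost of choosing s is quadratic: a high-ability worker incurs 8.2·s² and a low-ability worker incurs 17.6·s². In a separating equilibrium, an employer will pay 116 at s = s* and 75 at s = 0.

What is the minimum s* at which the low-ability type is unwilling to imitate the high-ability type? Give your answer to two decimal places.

1.53

The low-ability type at s = 0 receives 75; imitating at s* yields 116 − 17.6·s*².
Indifference: 75 = 116 − 17.6·s*², so s*² = (116 − 75) / 17.6 ≈ 2.3295.
s* = √2.3295 ≈ 1.53.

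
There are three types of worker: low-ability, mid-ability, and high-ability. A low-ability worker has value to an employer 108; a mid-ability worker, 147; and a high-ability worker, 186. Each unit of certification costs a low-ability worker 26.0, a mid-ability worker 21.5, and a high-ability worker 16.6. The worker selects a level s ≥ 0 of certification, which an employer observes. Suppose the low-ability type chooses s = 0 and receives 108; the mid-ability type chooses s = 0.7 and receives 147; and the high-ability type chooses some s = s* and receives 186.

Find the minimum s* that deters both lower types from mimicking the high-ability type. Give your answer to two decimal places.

3.00

Low-ability type (on-path payoff 108) won't mimic when 108 ≥ 186 − 26.0·s*, i.e. s* ≥ 3.00.
Mid-ability type (on-path payoff 147 − 21.5×0.7 = 131.95) won't mimic when 131.95 ≥ 186 − 21.5·s*, i.e. s* ≥ 2.51.
Both must hold, so s* = max(3.00, 2.51) = 3.00. The low-ability type's constraint binds.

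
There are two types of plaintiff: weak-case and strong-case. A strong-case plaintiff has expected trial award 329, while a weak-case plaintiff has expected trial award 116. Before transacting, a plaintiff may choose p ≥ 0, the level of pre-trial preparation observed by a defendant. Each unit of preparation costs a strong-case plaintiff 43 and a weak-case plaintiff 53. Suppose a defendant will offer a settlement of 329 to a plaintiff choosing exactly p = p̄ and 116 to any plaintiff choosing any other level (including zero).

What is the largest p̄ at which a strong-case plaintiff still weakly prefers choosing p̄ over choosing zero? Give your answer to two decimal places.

4.95

Choosing p̄ yields the strong-case type 329 − 43·p̄; choosing zero yields 116.
The strong-case type is indifferent at 329 − 43·p̄ = 116, i.e. p̄ = (329 − 116) / 43 ≈ 4.95.
For any p̄ above 4.95 the strong-case type would rather pool at zero, so separation collapses.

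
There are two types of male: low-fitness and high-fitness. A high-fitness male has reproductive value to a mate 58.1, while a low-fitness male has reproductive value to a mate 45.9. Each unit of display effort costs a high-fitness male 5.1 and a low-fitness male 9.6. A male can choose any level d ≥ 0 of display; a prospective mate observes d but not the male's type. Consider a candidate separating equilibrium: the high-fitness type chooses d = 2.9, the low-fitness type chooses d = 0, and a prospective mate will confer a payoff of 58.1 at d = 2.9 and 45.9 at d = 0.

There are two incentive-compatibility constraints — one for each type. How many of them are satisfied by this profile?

High-fitness type: signal → 58.1 − 5.1 × 2.9 = 43.31; deviate to 0 → 45.9. IC fails (43.31 < 45.9).
Low-fitness type: stay at 0 → 45.9; mimic → 58.1 − 9.6 × 2.9 = 30.26. IC holds (45.9 ≥ 30.26).
1 of 2 constraints hold, so this profile is not an equilibrium.

1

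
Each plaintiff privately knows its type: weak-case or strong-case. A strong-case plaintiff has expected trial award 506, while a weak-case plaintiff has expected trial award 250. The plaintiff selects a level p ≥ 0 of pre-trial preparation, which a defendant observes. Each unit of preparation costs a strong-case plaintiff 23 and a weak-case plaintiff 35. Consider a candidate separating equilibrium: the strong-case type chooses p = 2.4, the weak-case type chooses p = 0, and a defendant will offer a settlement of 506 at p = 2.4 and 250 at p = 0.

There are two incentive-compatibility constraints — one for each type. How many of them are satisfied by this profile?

Weak-case type: stay at 0 → 250; mimic → 506 − 35 × 2.4 = 422. IC fails (250 < 422).
Strong-case type: signal → 506 − 23 × 2.4 = 450.8; deviate to 0 → 250. IC holds (450.8 ≥ 250).
1 of 2 constraints hold, so this profile is not an equilibrium.

1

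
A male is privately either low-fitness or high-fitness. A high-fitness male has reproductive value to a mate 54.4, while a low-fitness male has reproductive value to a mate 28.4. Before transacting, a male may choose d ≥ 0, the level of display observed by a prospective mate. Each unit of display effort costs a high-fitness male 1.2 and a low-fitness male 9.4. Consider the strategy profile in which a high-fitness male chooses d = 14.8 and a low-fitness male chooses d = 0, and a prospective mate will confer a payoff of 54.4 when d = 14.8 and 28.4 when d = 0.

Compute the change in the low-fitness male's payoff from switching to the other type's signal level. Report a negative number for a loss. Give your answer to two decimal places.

-113.12

Playing d = 0 the low-fitness male receives 28.4.
Deviating to d = 14.8 brings payment 54.4 at cost 9.4 × 14.8 = 139.12, netting -84.72.
Gain from deviating: -84.72 − 28.4 = -113.12.
The gain is negative, so the low-fitness type's incentive-compatibility constraint is satisfied.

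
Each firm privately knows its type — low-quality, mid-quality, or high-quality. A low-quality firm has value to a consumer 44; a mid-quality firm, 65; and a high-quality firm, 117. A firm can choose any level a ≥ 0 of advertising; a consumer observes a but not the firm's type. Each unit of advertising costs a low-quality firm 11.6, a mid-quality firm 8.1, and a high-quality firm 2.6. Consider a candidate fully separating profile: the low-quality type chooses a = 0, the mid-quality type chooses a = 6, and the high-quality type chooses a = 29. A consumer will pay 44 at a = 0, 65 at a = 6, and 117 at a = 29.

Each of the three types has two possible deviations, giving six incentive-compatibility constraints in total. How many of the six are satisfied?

3

High-quality (own payoff 117 − 2.6×29 = 41.6): to a=0 gives 44 → profitable ✗; to a=6 gives 65 − 2.6×6 = 49.4 → profitable ✗.
Mid-quality (own payoff 65 − 8.1×6 = 16.4): to a=0 gives 44 → profitable ✗; to a=29 gives 117 − 8.1×29 = -117.9 → no gain ✓.
Low-quality (own payoff 44): to a=6 gives 65 − 11.6×6 = -4.6 → no gain ✓; to a=29 gives 117 − 11.6×29 = -219.4 → no gain ✓.
3 of the 6 constraints hold; not an equilibrium.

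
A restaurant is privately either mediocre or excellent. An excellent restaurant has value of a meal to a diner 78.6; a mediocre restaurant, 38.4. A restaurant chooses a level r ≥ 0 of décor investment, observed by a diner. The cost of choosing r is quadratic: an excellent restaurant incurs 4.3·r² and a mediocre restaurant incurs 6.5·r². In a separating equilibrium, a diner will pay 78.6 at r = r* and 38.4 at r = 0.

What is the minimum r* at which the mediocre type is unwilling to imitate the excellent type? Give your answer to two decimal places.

2.49

The mediocre type at r = 0 receives 38.4; imitating at r* yields 78.6 − 6.5·r*².
Indifference: 38.4 = 78.6 − 6.5·r*², so r*² = (78.6 − 38.4) / 6.5 ≈ 6.1846.
r* = √6.1846 ≈ 2.49.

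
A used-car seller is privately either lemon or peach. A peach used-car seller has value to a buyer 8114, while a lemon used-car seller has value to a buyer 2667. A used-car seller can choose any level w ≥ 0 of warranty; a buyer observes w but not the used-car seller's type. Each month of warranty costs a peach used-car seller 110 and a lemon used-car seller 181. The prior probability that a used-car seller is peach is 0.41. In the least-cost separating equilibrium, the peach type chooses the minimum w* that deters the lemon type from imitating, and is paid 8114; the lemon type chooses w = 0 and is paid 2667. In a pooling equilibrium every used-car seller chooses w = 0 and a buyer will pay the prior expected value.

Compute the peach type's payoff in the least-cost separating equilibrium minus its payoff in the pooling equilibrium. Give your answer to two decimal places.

-96.60

Least-cost separating signal: w* solves 2667 = 8114 − 181·w*, so w* = (8114 − 2667)/181 ≈ 30.0939.
Peach type's separating payoff: 8114 − 110 × w* = 8114 − 110 × (8114 − 2667)/181 = 8114 − 599170/181 ≈ 4803.6685.
Pooling payoff: 0.41 × 8114 + 0.59 × 2667 = 4900.27.
Difference: 4803.6685 − 4900.27 = -96.6015, i.e. -96.60 to two decimal places.
The peach type would prefer the pooling outcome.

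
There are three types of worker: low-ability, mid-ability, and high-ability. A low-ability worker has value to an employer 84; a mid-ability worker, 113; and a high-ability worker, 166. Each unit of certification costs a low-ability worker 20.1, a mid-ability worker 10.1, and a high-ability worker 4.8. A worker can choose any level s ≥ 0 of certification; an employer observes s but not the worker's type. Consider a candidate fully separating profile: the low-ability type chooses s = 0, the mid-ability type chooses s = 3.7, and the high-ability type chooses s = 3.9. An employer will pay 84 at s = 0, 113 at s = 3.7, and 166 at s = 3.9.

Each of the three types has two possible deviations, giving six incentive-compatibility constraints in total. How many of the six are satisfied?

3

Low-ability (own payoff 84): to s=3.7 gives 113 − 20.1×3.7 = 38.63 → no gain ✓; to s=3.9 gives 166 − 20.1×3.9 = 87.61 → profitable ✗.
High-ability (own payoff 166 − 4.8×3.9 = 147.28): to s=0 gives 84 → no gain ✓; to s=3.7 gives 113 − 4.8×3.7 = 95.24 → no gain ✓.
Mid-ability (own payoff 113 − 10.1×3.7 = 75.63): to s=0 gives 84 → profitable ✗; to s=3.9 gives 166 − 10.1×3.9 = 126.61 → profitable ✗.
3 of the 6 constraints hold; not an equilibrium.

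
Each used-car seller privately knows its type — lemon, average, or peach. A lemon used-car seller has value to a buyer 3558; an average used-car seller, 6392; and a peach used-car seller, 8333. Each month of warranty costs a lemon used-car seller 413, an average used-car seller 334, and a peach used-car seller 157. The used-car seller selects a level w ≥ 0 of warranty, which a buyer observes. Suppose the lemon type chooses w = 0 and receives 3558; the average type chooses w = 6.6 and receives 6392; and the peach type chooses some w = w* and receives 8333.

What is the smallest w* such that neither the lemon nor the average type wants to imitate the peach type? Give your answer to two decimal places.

Lemon type (on-path payoff 3558) won't mimic when 3558 ≥ 8333 − 413·w*, i.e. w* ≥ 11.56.
Average type (on-path payoff 6392 − 334×6.6 = 4187.6) won't mimic when 4187.6 ≥ 8333 − 334·w*, i.e. w* ≥ 12.41.
Both must hold, so w* = max(11.56, 12.41) = 12.41. The average type's constraint binds.

12.41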